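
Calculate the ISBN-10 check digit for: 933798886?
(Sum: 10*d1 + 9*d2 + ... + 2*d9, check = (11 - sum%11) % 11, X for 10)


Weighted sum: 352
352 mod 11 = 0

Check digit: 0


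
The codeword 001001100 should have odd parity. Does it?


Number of 1s: 3

Yes, parity is correct (3 ones)


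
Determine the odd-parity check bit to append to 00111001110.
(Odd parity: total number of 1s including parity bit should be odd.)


Number of 1s in data: 6
Parity bit: 1

1


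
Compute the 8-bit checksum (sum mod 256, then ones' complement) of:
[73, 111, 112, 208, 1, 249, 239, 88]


Sum = 1081 mod 256 = 57
Complement = 198

198


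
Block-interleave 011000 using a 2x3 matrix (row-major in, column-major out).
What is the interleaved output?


Matrix:
  011
  000
Read columns: 001010

001010


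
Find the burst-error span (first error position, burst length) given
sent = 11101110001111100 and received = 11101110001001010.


XOR: 00000000000110110

Burst at position 11, length 5


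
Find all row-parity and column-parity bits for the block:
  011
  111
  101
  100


Row parities: 0101
Column parities: 101

Row P: 0101, Col P: 101, Corner: 0


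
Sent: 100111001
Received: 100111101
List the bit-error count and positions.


XOR: 000000100

1 error(s) at position(s): 6


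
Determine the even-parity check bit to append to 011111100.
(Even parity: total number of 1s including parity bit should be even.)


Number of 1s in data: 6
Parity bit: 0

0


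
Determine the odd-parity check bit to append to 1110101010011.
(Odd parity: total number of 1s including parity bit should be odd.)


Number of 1s in data: 8
Parity bit: 1

1


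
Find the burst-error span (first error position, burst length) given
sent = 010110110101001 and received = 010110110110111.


XOR: 000000000011110

Burst at position 10, length 4


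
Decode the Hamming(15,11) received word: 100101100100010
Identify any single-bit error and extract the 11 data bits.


Syndrome = 0: no error detected

Data: 00110100010 (no errors)


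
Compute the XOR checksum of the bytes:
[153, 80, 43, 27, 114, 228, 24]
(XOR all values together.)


XOR chain: 153 ^ 80 ^ 43 ^ 27 ^ 114 ^ 228 ^ 24 = 119

119


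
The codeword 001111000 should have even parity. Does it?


Number of 1s: 4

Yes, parity is correct (4 ones)


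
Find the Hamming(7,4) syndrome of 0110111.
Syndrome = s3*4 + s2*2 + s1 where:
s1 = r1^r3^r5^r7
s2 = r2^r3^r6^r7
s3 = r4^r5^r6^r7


s1=1, s2=0, s3=1

Syndrome = 5 (error at position 5)


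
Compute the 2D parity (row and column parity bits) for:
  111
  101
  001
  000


Row parities: 1010
Column parities: 011

Row P: 1010, Col P: 011, Corner: 0


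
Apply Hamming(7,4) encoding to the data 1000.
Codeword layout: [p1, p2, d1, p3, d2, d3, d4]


Parity bits: p1=1, p2=1, p3=0

1110000


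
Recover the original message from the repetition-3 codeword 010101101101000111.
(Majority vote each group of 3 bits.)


Groups: 010, 101, 101, 101, 000, 111
Majority votes: 011101

011101


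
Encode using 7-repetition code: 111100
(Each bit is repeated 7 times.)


Each bit -> 7 copies

111111111111111111111111111100000000000000


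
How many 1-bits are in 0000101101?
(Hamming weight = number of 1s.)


Counting 1s in 0000101101

4


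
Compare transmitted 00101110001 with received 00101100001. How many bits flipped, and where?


XOR: 00000010000

1 error(s) at position(s): 6


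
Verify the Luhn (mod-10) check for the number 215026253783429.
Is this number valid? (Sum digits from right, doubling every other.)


Luhn sum = 56
56 mod 10 = 6

Invalid (Luhn sum mod 10 = 6)


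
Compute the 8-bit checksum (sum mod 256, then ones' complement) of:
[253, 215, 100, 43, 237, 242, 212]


Sum = 1302 mod 256 = 22
Complement = 233

233


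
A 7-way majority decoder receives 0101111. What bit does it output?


Ones: 5 out of 7
Threshold: 4

1 (5/7 voted 1)


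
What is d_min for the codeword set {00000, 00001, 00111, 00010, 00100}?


Comparing all pairs, minimum distance: 1
Can detect 0 errors, correct 0 errors

1


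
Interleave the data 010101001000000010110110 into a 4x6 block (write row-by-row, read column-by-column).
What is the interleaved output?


Matrix:
  010101
  001000
  000010
  110110
Read columns: 000110010100100100111000

000110010100100100111000


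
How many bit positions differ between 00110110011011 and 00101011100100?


XOR: 00011101111111
Count of 1s: 10

10


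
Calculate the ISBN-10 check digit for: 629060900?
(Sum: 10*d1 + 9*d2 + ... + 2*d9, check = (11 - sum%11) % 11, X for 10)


Weighted sum: 222
222 mod 11 = 2

Check digit: 9


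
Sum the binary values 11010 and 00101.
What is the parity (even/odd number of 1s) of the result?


11010 = 26
00101 = 5
Sum = 31 = 11111
1s count = 5

odd parity (5 ones in 11111)


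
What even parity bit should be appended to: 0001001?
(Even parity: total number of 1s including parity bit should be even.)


Number of 1s in data: 2
Parity bit: 0

0


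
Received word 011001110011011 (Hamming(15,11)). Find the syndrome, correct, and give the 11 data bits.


Syndrome = 14: error at position 14

Data: 10110011001 (corrected bit 14)


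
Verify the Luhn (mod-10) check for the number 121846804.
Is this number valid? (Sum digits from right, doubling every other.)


Luhn sum = 32
32 mod 10 = 2

Invalid (Luhn sum mod 10 = 2)


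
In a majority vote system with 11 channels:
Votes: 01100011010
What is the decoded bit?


Ones: 5 out of 11
Threshold: 6

0 (5/11 voted 1)


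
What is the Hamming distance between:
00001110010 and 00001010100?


XOR: 00000100110
Count of 1s: 3

3


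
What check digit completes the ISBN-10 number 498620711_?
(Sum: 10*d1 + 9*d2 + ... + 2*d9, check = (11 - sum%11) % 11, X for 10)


Weighted sum: 272
272 mod 11 = 8

Check digit: 3


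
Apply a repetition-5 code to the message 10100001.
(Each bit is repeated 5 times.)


Each bit -> 5 copies

1111100000111110000000000000000000011111


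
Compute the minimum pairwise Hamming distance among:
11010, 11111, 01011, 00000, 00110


Comparing all pairs, minimum distance: 2
Can detect 1 errors, correct 0 errors

2


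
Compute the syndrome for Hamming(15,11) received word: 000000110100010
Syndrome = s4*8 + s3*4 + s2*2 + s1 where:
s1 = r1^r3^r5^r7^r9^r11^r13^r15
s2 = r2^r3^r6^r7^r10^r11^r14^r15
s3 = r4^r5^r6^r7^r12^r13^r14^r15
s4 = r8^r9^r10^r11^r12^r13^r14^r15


s1=1, s2=1, s3=0, s4=1

Syndrome = 11 (error at position 11)


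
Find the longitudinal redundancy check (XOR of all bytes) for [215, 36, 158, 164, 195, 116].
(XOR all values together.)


XOR chain: 215 ^ 36 ^ 158 ^ 164 ^ 195 ^ 116 = 126

126


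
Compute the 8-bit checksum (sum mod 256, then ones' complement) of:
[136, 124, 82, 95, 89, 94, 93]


Sum = 713 mod 256 = 201
Complement = 54

54


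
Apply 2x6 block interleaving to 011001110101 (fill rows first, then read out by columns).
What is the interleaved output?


Matrix:
  011001
  110101
Read columns: 011110010011

011110010011


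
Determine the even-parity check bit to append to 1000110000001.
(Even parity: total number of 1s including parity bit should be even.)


Number of 1s in data: 4
Parity bit: 0

0


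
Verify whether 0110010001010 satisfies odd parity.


Number of 1s: 5

Yes, parity is correct (5 ones)


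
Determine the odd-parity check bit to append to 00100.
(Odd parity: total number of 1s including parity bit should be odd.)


Number of 1s in data: 1
Parity bit: 0

0


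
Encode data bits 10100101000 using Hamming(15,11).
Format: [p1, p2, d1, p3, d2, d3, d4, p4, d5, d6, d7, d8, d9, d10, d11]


Parity bits: p1=1, p2=1, p3=0, p4=0

111001000101000


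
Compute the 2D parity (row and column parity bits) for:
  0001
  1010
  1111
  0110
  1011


Row parities: 10001
Column parities: 1001

Row P: 10001, Col P: 1001, Corner: 0


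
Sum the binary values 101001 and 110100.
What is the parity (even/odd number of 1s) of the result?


101001 = 41
110100 = 52
Sum = 93 = 1011101
1s count = 5

odd parity (5 ones in 1011101)


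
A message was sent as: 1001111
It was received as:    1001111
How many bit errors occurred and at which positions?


XOR: 0000000

0 errors (received matches sent)


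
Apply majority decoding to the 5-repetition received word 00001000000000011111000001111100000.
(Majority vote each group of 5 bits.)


Groups: 00001, 00000, 00000, 11111, 00000, 11111, 00000
Majority votes: 0001010

0001010


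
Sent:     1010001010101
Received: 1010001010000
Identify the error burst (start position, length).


XOR: 0000000000101

Burst at position 10, length 3


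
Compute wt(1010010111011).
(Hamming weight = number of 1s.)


Counting 1s in 1010010111011

8


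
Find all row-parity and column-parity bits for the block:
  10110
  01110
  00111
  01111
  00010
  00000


Row parities: 111010
Column parities: 10010

Row P: 111010, Col P: 10010, Corner: 0


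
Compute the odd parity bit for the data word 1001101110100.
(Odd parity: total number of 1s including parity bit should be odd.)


Number of 1s in data: 7
Parity bit: 0

0


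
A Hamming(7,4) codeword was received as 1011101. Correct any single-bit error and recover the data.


Syndrome = 4: error at position 4

Data: 1101 (corrected bit 4)


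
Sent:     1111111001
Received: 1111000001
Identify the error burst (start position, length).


XOR: 0000111000

Burst at position 4, length 3


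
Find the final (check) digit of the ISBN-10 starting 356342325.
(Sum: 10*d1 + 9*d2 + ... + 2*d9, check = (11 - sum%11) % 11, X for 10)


Weighted sum: 206
206 mod 11 = 8

Check digit: 3


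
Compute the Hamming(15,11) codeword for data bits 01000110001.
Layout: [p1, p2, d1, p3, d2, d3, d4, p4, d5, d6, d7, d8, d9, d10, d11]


Parity bits: p1=1, p2=1, p3=0, p4=1

110010010110001


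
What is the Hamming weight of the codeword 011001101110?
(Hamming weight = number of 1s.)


Counting 1s in 011001101110

7


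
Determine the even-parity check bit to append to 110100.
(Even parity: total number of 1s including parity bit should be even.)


Number of 1s in data: 3
Parity bit: 1

1


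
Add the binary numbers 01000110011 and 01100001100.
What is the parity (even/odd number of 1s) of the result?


01000110011 = 563
01100001100 = 780
Sum = 1343 = 10100111111
1s count = 8

even parity (8 ones in 10100111111)


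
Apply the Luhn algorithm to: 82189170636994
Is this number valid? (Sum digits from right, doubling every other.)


Luhn sum = 65
65 mod 10 = 5

Invalid (Luhn sum mod 10 = 5)


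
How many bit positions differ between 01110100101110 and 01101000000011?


XOR: 00011100101101
Count of 1s: 7

7


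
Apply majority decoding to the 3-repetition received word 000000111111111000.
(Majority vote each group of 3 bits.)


Groups: 000, 000, 111, 111, 111, 000
Majority votes: 001110

001110


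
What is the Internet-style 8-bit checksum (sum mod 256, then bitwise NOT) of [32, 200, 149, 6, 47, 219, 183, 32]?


Sum = 868 mod 256 = 100
Complement = 155

155


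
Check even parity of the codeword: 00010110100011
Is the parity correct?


Number of 1s: 6

Yes, parity is correct (6 ones)


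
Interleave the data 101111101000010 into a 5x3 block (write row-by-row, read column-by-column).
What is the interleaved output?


Matrix:
  101
  111
  101
  000
  010
Read columns: 111000100111100

111000100111100


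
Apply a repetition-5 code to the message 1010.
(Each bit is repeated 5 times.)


Each bit -> 5 copies

11111000001111100000


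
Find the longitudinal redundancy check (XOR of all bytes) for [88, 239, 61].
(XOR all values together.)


XOR chain: 88 ^ 239 ^ 61 = 138

138


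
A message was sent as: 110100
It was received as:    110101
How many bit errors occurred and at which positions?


XOR: 000001

1 error(s) at position(s): 5


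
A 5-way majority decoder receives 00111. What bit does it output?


Ones: 3 out of 5
Threshold: 3

1 (3/5 voted 1)


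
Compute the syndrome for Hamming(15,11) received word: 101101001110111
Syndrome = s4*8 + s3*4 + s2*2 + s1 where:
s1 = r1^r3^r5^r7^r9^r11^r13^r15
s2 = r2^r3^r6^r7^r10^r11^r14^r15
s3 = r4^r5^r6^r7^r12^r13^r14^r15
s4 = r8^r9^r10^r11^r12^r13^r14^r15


s1=0, s2=0, s3=1, s4=0

Syndrome = 4 (error at position 4)


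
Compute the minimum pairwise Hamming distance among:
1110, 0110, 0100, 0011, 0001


Comparing all pairs, minimum distance: 1
Can detect 0 errors, correct 0 errors

1


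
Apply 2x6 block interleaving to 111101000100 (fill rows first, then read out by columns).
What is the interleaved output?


Matrix:
  111101
  000100
Read columns: 101010110010

101010110010


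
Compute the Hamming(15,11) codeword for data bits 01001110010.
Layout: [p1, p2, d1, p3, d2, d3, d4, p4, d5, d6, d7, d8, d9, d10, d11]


Parity bits: p1=1, p2=1, p3=0, p4=0

110010001110010


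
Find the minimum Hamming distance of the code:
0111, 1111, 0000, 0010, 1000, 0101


Comparing all pairs, minimum distance: 1
Can detect 0 errors, correct 0 errors

1


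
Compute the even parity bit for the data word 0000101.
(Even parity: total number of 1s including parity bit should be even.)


Number of 1s in data: 2
Parity bit: 0

0


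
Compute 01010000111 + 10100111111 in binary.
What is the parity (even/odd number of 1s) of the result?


01010000111 = 647
10100111111 = 1343
Sum = 1990 = 11111000110
1s count = 7

odd parity (7 ones in 11111000110)


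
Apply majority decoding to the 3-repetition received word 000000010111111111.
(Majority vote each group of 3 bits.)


Groups: 000, 000, 010, 111, 111, 111
Majority votes: 000111

000111


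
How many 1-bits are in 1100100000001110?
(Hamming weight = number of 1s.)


Counting 1s in 1100100000001110

6


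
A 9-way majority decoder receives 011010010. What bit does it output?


Ones: 4 out of 9
Threshold: 5

0 (4/9 voted 1)


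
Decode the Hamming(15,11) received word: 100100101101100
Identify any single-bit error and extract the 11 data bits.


Syndrome = 0: no error detected

Data: 00011101100 (no errors)


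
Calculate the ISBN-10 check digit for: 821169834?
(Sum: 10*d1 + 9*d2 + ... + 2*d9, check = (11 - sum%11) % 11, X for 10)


Weighted sum: 243
243 mod 11 = 1

Check digit: X


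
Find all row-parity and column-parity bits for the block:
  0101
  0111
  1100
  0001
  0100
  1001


Row parities: 010110
Column parities: 0010

Row P: 010110, Col P: 0010, Corner: 1


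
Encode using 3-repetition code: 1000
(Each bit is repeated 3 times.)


Each bit -> 3 copies

111000000000


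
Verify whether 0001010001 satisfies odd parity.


Number of 1s: 3

Yes, parity is correct (3 ones)


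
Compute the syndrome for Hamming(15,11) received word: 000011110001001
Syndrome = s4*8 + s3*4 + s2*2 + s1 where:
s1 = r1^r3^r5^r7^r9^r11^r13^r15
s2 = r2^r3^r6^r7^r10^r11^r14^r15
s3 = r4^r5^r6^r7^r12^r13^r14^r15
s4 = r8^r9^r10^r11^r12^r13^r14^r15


s1=1, s2=1, s3=1, s4=1

Syndrome = 15 (error at position 15)


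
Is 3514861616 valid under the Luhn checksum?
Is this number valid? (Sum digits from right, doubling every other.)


Luhn sum = 46
46 mod 10 = 6

Invalid (Luhn sum mod 10 = 6)


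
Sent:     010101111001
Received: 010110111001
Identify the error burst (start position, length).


XOR: 000011000000

Burst at position 4, length 2


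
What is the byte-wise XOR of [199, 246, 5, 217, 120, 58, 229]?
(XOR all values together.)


XOR chain: 199 ^ 246 ^ 5 ^ 217 ^ 120 ^ 58 ^ 229 = 74

74


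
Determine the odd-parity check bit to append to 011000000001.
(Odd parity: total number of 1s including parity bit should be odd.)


Number of 1s in data: 3
Parity bit: 0

0


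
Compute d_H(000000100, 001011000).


XOR: 001011100
Count of 1s: 4

4


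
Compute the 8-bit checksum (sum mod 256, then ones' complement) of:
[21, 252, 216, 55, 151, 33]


Sum = 728 mod 256 = 216
Complement = 39

39


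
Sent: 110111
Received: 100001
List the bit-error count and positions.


XOR: 010110

3 error(s) at position(s): 1, 3, 4


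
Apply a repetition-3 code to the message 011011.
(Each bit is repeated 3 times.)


Each bit -> 3 copies

000111111000111111


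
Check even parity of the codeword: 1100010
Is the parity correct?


Number of 1s: 3

No, parity error (3 ones)


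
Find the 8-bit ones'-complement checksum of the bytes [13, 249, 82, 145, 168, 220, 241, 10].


Sum = 1128 mod 256 = 104
Complement = 151

151


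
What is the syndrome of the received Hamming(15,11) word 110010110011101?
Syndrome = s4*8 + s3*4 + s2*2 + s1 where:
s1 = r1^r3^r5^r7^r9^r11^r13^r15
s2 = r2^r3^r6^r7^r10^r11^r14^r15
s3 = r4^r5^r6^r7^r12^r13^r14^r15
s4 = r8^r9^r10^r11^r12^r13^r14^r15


s1=0, s2=0, s3=1, s4=1

Syndrome = 12 (error at position 12)


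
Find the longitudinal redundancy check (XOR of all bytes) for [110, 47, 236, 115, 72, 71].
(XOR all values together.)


XOR chain: 110 ^ 47 ^ 236 ^ 115 ^ 72 ^ 71 = 209

209


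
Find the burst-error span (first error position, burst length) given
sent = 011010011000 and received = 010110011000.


XOR: 001100000000

Burst at position 2, length 2


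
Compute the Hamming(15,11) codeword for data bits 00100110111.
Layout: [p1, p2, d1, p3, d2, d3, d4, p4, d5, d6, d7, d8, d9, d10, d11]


Parity bits: p1=1, p2=1, p3=0, p4=1

110001010110111


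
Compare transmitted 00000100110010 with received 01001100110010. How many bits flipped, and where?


XOR: 01001000000000

2 error(s) at position(s): 1, 4


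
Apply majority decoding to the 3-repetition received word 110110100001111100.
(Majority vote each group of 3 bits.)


Groups: 110, 110, 100, 001, 111, 100
Majority votes: 110010

110010


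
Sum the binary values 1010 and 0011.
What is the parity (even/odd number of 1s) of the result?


1010 = 10
0011 = 3
Sum = 13 = 1101
1s count = 3

odd parity (3 ones in 1101)


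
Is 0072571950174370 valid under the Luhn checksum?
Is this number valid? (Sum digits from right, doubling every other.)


Luhn sum = 52
52 mod 10 = 2

Invalid (Luhn sum mod 10 = 2)


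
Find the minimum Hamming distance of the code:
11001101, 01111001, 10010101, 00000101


Comparing all pairs, minimum distance: 2
Can detect 1 errors, correct 0 errors

2


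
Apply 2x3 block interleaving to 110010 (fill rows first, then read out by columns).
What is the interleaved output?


Matrix:
  110
  010
Read columns: 101100

101100


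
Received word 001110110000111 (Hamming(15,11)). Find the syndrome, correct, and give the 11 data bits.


Syndrome = 1: error at position 1

Data: 11010000111 (corrected bit 1)


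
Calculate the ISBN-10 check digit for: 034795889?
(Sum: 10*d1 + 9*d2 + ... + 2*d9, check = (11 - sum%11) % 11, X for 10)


Weighted sum: 261
261 mod 11 = 8

Check digit: 3


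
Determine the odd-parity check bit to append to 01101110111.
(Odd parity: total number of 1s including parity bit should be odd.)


Number of 1s in data: 8
Parity bit: 1

1


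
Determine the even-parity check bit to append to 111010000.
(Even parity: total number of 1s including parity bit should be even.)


Number of 1s in data: 4
Parity bit: 0

0


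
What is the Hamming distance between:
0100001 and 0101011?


XOR: 0001010
Count of 1s: 2

2


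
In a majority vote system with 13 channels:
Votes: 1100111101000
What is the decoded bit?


Ones: 7 out of 13
Threshold: 7

1 (7/13 voted 1)


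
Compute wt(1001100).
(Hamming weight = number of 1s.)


Counting 1s in 1001100

3


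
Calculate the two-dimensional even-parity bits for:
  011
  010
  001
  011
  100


Row parities: 01101
Column parities: 111

Row P: 01101, Col P: 111, Corner: 1


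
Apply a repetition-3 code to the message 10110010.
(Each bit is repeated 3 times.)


Each bit -> 3 copies

111000111111000000111000


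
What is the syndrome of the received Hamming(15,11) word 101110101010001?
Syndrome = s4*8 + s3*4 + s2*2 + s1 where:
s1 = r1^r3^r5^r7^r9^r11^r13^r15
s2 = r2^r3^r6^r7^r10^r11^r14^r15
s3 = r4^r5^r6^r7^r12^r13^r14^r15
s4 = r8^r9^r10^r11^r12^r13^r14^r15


s1=1, s2=0, s3=0, s4=1

Syndrome = 9 (error at position 9)


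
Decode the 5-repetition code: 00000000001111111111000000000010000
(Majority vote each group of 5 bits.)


Groups: 00000, 00000, 11111, 11111, 00000, 00000, 10000
Majority votes: 0011000

0011000


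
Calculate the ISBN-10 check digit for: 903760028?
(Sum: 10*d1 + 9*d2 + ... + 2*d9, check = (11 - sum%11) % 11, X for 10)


Weighted sum: 221
221 mod 11 = 1

Check digit: X


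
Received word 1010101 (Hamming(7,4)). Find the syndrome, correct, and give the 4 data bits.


Syndrome = 0: no error detected

Data: 1101 (no errors)


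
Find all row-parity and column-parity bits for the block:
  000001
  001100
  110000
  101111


Row parities: 1001
Column parities: 010010

Row P: 1001, Col P: 010010, Corner: 0


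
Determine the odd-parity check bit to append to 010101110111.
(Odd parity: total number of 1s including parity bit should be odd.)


Number of 1s in data: 8
Parity bit: 1

1


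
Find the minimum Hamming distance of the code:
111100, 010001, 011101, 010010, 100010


Comparing all pairs, minimum distance: 2
Can detect 1 errors, correct 0 errors

2


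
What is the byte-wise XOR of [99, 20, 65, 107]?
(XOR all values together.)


XOR chain: 99 ^ 20 ^ 65 ^ 107 = 93

93


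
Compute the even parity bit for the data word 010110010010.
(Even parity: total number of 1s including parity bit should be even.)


Number of 1s in data: 5
Parity bit: 1

1


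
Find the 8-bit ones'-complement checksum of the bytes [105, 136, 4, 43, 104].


Sum = 392 mod 256 = 136
Complement = 119

119


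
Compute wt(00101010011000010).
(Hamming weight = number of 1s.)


Counting 1s in 00101010011000010

6


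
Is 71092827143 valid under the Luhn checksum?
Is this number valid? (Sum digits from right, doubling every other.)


Luhn sum = 46
46 mod 10 = 6

Invalid (Luhn sum mod 10 = 6)


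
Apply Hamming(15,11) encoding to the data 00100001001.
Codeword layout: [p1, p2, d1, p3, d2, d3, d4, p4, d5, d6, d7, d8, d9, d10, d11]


Parity bits: p1=1, p2=0, p3=1, p4=0

100101000001001


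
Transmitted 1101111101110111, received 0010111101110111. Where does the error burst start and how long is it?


XOR: 1111000000000000

Burst at position 0, length 4


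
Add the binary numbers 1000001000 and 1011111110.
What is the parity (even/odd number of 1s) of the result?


1000001000 = 520
1011111110 = 766
Sum = 1286 = 10100000110
1s count = 4

even parity (4 ones in 10100000110)


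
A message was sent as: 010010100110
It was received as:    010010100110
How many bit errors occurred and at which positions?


XOR: 000000000000

0 errors (received matches sent)


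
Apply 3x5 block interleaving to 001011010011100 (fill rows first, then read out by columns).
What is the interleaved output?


Matrix:
  00101
  10100
  11100
Read columns: 011001111000100

011001111000100


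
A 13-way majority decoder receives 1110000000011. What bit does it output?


Ones: 5 out of 13
Threshold: 7

0 (5/13 voted 1)


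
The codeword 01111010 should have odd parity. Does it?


Number of 1s: 5

Yes, parity is correct (5 ones)


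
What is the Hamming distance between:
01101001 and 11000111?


XOR: 10101110
Count of 1s: 5

5


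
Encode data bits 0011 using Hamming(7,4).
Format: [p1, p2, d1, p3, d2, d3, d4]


Parity bits: p1=1, p2=0, p3=0

1000011


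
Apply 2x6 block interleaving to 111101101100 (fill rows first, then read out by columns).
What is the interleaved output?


Matrix:
  111101
  101100
Read columns: 111011110010

111011110010


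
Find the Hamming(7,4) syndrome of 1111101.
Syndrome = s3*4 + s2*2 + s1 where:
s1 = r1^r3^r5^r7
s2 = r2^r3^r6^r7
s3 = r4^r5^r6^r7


s1=0, s2=1, s3=1

Syndrome = 6 (error at position 6)


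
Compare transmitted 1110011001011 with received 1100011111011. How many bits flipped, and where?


XOR: 0010000110000

3 error(s) at position(s): 2, 7, 8


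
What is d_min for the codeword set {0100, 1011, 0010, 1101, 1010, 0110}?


Comparing all pairs, minimum distance: 1
Can detect 0 errors, correct 0 errors

1


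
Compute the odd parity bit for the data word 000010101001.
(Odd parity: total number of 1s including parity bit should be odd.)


Number of 1s in data: 4
Parity bit: 1

1


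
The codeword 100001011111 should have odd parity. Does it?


Number of 1s: 7

Yes, parity is correct (7 ones)


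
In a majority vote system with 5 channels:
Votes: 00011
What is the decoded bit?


Ones: 2 out of 5
Threshold: 3

0 (2/5 voted 1)


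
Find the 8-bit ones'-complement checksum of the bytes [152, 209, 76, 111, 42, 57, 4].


Sum = 651 mod 256 = 139
Complement = 116

116


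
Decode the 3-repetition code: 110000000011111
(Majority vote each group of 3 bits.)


Groups: 110, 000, 000, 011, 111
Majority votes: 10011

10011


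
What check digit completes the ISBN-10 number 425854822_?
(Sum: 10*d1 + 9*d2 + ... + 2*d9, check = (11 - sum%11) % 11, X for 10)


Weighted sum: 246
246 mod 11 = 4

Check digit: 7


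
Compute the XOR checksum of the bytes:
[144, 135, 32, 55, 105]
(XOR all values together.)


XOR chain: 144 ^ 135 ^ 32 ^ 55 ^ 105 = 105

105


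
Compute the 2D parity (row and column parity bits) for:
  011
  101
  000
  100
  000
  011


Row parities: 000100
Column parities: 001

Row P: 000100, Col P: 001, Corner: 1


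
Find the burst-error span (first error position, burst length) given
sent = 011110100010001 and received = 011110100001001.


XOR: 000000000011000

Burst at position 10, length 2


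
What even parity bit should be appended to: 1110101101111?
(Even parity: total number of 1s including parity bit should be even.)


Number of 1s in data: 10
Parity bit: 0

0


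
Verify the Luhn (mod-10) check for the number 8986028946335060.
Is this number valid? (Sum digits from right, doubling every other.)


Luhn sum = 74
74 mod 10 = 4

Invalid (Luhn sum mod 10 = 4)


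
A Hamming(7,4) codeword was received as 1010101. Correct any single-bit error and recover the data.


Syndrome = 0: no error detected

Data: 1101 (no errors)


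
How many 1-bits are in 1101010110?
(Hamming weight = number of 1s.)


Counting 1s in 1101010110

6


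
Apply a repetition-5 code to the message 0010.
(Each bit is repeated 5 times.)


Each bit -> 5 copies

00000000001111100000


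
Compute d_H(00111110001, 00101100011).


XOR: 00010010010
Count of 1s: 3

3


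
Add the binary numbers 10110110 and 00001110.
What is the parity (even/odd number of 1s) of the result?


10110110 = 182
00001110 = 14
Sum = 196 = 11000100
1s count = 3

odd parity (3 ones in 11000100)


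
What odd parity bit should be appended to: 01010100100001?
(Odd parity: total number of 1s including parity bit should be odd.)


Number of 1s in data: 5
Parity bit: 0

0


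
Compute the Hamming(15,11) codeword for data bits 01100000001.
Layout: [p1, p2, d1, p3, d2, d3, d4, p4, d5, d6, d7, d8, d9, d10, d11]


Parity bits: p1=0, p2=0, p3=1, p4=1

000111010000001


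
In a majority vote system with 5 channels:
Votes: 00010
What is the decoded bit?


Ones: 1 out of 5
Threshold: 3

0 (1/5 voted 1)


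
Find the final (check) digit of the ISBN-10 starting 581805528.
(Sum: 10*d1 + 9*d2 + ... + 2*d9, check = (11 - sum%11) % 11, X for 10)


Weighted sum: 253
253 mod 11 = 0

Check digit: 0


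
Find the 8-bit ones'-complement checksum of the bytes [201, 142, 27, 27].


Sum = 397 mod 256 = 141
Complement = 114

114


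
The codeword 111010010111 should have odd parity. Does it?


Number of 1s: 8

No, parity error (8 ones)


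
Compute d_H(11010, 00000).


XOR: 11010
Count of 1s: 3

3


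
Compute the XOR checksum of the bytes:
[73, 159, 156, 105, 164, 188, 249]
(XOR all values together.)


XOR chain: 73 ^ 159 ^ 156 ^ 105 ^ 164 ^ 188 ^ 249 = 194

194


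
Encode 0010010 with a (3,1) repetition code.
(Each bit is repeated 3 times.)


Each bit -> 3 copies

000000111000000111000


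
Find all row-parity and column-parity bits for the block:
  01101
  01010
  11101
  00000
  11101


Row parities: 10000
Column parities: 00111

Row P: 10000, Col P: 00111, Corner: 1


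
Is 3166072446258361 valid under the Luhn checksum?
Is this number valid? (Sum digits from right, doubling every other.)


Luhn sum = 68
68 mod 10 = 8

Invalid (Luhn sum mod 10 = 8)


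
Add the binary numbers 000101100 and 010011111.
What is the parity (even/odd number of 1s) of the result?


000101100 = 44
010011111 = 159
Sum = 203 = 11001011
1s count = 5

odd parity (5 ones in 11001011)


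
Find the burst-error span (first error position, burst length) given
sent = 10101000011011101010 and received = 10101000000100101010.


XOR: 00000000011111000000

Burst at position 9, length 5


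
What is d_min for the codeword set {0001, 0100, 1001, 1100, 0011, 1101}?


Comparing all pairs, minimum distance: 1
Can detect 0 errors, correct 0 errors

1


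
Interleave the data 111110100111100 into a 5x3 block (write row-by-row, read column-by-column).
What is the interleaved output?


Matrix:
  111
  110
  100
  111
  100
Read columns: 111111101010010

111111101010010


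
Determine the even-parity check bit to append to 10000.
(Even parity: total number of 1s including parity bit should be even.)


Number of 1s in data: 1
Parity bit: 1

1


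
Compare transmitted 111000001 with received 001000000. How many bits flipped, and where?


XOR: 110000001

3 error(s) at position(s): 0, 1, 8


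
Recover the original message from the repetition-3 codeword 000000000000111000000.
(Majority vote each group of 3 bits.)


Groups: 000, 000, 000, 000, 111, 000, 000
Majority votes: 0000100

0000100


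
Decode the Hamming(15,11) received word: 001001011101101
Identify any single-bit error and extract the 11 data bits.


Syndrome = 0: no error detected

Data: 10101101101 (no errors)


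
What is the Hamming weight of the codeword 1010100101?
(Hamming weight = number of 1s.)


Counting 1s in 1010100101

5


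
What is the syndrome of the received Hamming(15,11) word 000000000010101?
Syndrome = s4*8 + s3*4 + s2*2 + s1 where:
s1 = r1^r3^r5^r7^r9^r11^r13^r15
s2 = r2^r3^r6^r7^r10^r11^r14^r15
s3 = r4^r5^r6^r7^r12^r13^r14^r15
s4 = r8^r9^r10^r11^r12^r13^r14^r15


s1=1, s2=0, s3=0, s4=1

Syndrome = 9 (error at position 9)


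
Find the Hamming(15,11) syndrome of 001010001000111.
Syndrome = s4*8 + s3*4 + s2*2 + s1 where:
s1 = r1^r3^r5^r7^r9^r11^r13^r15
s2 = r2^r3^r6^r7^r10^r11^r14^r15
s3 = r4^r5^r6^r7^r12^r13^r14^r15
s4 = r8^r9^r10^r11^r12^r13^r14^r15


s1=1, s2=1, s3=0, s4=0

Syndrome = 3 (error at position 3)


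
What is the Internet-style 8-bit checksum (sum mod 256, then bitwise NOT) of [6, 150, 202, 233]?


Sum = 591 mod 256 = 79
Complement = 176

176


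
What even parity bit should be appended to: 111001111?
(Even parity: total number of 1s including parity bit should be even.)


Number of 1s in data: 7
Parity bit: 1

1


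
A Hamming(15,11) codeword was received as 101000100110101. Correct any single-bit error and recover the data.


Syndrome = 6: error at position 6

Data: 10110110101 (corrected bit 6)


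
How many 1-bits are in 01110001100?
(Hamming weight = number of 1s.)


Counting 1s in 01110001100

5


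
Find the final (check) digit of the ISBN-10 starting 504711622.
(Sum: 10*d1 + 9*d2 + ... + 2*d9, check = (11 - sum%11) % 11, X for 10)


Weighted sum: 176
176 mod 11 = 0

Check digit: 0


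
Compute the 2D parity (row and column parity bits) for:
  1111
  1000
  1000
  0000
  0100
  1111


Row parities: 011010
Column parities: 0100

Row P: 011010, Col P: 0100, Corner: 1


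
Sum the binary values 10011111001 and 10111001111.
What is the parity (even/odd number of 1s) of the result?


10011111001 = 1273
10111001111 = 1487
Sum = 2760 = 101011001000
1s count = 5

odd parity (5 ones in 101011001000)


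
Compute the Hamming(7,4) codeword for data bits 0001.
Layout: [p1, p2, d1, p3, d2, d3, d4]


Parity bits: p1=1, p2=1, p3=1

1101001


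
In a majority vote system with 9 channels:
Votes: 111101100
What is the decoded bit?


Ones: 6 out of 9
Threshold: 5

1 (6/9 voted 1)


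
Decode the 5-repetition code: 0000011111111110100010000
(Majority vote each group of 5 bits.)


Groups: 00000, 11111, 11111, 01000, 10000
Majority votes: 01100

01100


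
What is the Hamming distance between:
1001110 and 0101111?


XOR: 1100001
Count of 1s: 3

3


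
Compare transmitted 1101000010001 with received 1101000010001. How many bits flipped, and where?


XOR: 0000000000000

0 errors (received matches sent)


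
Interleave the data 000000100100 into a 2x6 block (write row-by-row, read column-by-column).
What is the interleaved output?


Matrix:
  000000
  100100
Read columns: 010000010000

010000010000


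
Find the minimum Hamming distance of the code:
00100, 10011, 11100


Comparing all pairs, minimum distance: 2
Can detect 1 errors, correct 0 errors

2


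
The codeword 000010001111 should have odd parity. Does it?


Number of 1s: 5

Yes, parity is correct (5 ones)


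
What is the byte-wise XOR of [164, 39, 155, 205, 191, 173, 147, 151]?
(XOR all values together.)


XOR chain: 164 ^ 39 ^ 155 ^ 205 ^ 191 ^ 173 ^ 147 ^ 151 = 195

195


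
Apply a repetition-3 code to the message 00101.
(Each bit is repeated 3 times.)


Each bit -> 3 copies

000000111000111


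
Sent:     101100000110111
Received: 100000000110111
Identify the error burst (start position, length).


XOR: 001100000000000

Burst at position 2, length 2


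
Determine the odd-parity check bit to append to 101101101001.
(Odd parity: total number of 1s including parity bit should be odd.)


Number of 1s in data: 7
Parity bit: 0

0


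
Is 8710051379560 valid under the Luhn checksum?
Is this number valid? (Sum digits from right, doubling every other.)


Luhn sum = 46
46 mod 10 = 6

Invalid (Luhn sum mod 10 = 6)


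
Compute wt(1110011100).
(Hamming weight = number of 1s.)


Counting 1s in 1110011100

6


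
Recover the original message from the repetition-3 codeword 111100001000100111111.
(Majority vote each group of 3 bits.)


Groups: 111, 100, 001, 000, 100, 111, 111
Majority votes: 1000011

1000011


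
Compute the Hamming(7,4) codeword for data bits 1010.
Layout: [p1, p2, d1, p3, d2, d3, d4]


Parity bits: p1=1, p2=0, p3=1

1011010


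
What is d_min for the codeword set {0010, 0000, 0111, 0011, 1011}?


Comparing all pairs, minimum distance: 1
Can detect 0 errors, correct 0 errors

1


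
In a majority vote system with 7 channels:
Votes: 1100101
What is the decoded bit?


Ones: 4 out of 7
Threshold: 4

1 (4/7 voted 1)


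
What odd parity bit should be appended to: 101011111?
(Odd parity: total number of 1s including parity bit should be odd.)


Number of 1s in data: 7
Parity bit: 0

0


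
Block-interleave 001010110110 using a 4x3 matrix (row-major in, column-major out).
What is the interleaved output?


Matrix:
  001
  010
  110
  110
Read columns: 001101111000

001101111000


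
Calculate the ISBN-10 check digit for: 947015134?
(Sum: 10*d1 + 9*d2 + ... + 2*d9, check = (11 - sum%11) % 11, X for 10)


Weighted sum: 234
234 mod 11 = 3

Check digit: 8


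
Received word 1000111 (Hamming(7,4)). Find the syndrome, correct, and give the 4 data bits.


Syndrome = 5: error at position 5

Data: 0011 (corrected bit 5)


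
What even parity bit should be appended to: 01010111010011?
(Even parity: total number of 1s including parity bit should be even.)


Number of 1s in data: 8
Parity bit: 0

0


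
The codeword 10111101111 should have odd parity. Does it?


Number of 1s: 9

Yes, parity is correct (9 ones)


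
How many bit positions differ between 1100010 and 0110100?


XOR: 1010110
Count of 1s: 4

4


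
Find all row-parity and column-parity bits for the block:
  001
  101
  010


Row parities: 101
Column parities: 110

Row P: 101, Col P: 110, Corner: 0


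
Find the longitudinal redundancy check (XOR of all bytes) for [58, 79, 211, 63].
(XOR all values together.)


XOR chain: 58 ^ 79 ^ 211 ^ 63 = 153

153


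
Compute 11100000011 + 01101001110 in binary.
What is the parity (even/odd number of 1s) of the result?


11100000011 = 1795
01101001110 = 846
Sum = 2641 = 101001010001
1s count = 5

odd parity (5 ones in 101001010001)


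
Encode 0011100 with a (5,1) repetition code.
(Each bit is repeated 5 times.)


Each bit -> 5 copies

00000000001111111111111110000000000


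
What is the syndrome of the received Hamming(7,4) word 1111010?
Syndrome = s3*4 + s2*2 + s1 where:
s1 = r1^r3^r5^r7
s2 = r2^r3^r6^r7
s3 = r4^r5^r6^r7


s1=0, s2=1, s3=0

Syndrome = 2 (error at position 2)


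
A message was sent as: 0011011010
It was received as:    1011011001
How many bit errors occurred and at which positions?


XOR: 1000000011

3 error(s) at position(s): 0, 8, 9


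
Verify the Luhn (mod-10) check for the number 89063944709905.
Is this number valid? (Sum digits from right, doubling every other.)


Luhn sum = 77
77 mod 10 = 7

Invalid (Luhn sum mod 10 = 7)


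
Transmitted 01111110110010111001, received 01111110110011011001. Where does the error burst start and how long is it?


XOR: 00000000000001100000

Burst at position 13, length 2


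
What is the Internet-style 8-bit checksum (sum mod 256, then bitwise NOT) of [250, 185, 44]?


Sum = 479 mod 256 = 223
Complement = 32

32


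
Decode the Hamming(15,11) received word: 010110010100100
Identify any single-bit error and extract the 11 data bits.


Syndrome = 12: error at position 12

Data: 01000101100 (corrected bit 12)


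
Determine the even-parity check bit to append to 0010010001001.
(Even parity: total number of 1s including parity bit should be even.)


Number of 1s in data: 4
Parity bit: 0

0


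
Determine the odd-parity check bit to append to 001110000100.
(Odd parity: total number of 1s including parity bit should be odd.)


Number of 1s in data: 4
Parity bit: 1

1


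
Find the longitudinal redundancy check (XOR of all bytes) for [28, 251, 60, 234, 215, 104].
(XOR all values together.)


XOR chain: 28 ^ 251 ^ 60 ^ 234 ^ 215 ^ 104 = 142

142


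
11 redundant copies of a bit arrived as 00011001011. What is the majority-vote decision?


Ones: 5 out of 11
Threshold: 6

0 (5/11 voted 1)


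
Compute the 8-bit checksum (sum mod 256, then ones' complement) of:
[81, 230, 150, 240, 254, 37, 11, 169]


Sum = 1172 mod 256 = 148
Complement = 107

107


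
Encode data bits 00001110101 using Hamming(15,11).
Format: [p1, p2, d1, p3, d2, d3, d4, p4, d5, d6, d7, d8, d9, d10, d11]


Parity bits: p1=0, p2=1, p3=0, p4=1

010000011110101


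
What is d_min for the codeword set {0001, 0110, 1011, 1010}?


Comparing all pairs, minimum distance: 1
Can detect 0 errors, correct 0 errors

1


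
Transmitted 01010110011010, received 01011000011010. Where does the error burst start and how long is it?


XOR: 00001110000000

Burst at position 4, length 3
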